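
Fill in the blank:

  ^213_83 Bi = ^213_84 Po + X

beta-minus particle

Conserve mass number: 213 = 213 + A, so A = 0.
Conserve atomic number: 83 = 84 + Z, so Z = -1.
A = 0 and Z = -1 is ^0_-1 e — a beta-minus particle.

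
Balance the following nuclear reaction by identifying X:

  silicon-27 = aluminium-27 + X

Conserve mass number: 27 = 27 + A, so A = 0.
Conserve atomic number: 14 = 13 + Z, so Z = 1.
A = 0 and Z = 1 is e⁺ — a positron.

positron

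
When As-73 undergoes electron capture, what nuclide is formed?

Ge-73

Electron capture: mass number changes by +0, atomic number by -1.
A: 73 = 73; Z: 33 − 1 = 32.
Z = 32 is germanium, so the daughter is Ge-73.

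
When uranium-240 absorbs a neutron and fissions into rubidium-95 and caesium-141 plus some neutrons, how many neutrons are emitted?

5

Conserve mass number: 241 = 95 + 141 + k, so k = 241 − 236 = 5.
Check atomic number: 92 = 37 + 55 + 0 = 92. ✓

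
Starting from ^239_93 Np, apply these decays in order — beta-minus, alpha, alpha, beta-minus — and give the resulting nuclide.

Pa-231

Start: (A, Z) = (239, 93).
After β⁻: (239, 94).
After α: (235, 92).
After α: (231, 90).
After β⁻: (231, 91).
Z = 91 is protactinium.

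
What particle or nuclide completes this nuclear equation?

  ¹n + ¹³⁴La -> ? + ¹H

Conserve mass number: 1 + 134 = A + 1, so A = 134.
Conserve atomic number: 0 + 57 = Z + 1, so Z = 56.
Z = 56 is barium, so the species is ¹³⁴Ba.

Ba-134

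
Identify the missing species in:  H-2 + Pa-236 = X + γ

Conserve mass number: 2 + 236 = A + 0, so A = 238.
Conserve atomic number: 1 + 91 = Z + 0, so Z = 92.
Z = 92 is uranium, so the species is U-238.

U-238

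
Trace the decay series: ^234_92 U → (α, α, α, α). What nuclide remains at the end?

Start: (A, Z) = (234, 92).
After α: (230, 90).
After α: (226, 88).
After α: (222, 86).
After α: (218, 84).
Z = 84 is polonium.

Po-218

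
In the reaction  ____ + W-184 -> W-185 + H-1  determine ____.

deuteron

Conserve mass number: A + 184 = 185 + 1, so A = 2.
Conserve atomic number: Z + 74 = 74 + 1, so Z = 1.
A = 2 and Z = 1 is H-2 — a deuteron.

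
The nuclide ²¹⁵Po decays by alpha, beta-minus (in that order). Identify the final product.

Bi-211

Start: (A, Z) = (215, 84).
After α: (211, 82).
After β⁻: (211, 83).
Z = 83 is bismuth.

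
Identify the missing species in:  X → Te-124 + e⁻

Sb-124

Conserve mass number: A = 124 + 0, so A = 124.
Conserve atomic number: Z = 52 − 1, so Z = 51.
Z = 51 is antimony, so the species is Sb-124.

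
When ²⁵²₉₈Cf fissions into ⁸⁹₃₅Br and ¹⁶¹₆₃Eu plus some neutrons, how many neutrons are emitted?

Conserve mass number: 252 = 89 + 161 + k, so k = 252 − 250 = 2.
Check atomic number: 98 = 35 + 63 + 0 = 98. ✓

2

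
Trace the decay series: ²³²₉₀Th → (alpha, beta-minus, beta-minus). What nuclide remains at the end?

Th-228

Start: (A, Z) = (232, 90).
After α: (228, 88).
After β⁻: (228, 89).
After β⁻: (228, 90).
Z = 90 is thorium.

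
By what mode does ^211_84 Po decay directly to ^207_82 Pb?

ΔA = 207 − 211 = -4; ΔZ = 82 − 84 = -2.
A drops by 4 and Z drops by 2 — the signature of alpha emission.

alpha decay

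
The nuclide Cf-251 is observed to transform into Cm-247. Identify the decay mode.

ΔA = 247 − 251 = -4; ΔZ = 96 − 98 = -2.
A drops by 4 and Z drops by 2 — the signature of alpha emission.

alpha decay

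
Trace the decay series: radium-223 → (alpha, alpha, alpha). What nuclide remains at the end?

Start: (A, Z) = (223, 88).
After α: (219, 86).
After α: (215, 84).
After α: (211, 82).
Z = 82 is lead.

Pb-211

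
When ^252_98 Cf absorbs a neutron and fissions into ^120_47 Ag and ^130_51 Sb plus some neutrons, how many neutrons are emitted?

Conserve mass number: 253 = 120 + 130 + k, so k = 253 − 250 = 3.
Check atomic number: 98 = 47 + 51 + 0 = 98. ✓

3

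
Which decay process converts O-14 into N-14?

beta-plus decay or electron capture

ΔA = 14 − 14 = 0; ΔZ = 7 − 8 = -1.
A is unchanged and Z drops by 1 — a proton has become a neutron (β⁺ emission or electron capture).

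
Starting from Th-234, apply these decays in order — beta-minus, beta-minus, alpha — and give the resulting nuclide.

Th-230

Start: (A, Z) = (234, 90).
After β⁻: (234, 91).
After β⁻: (234, 92).
After α: (230, 90).
Z = 90 is thorium.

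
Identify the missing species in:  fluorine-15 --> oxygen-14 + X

proton

Conserve mass number: 15 = 14 + A, so A = 1.
Conserve atomic number: 9 = 8 + Z, so Z = 1.
A = 1 and Z = 1 is hydrogen-1 — a proton.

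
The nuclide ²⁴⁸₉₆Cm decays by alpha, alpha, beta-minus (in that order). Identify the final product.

Np-240

Start: (A, Z) = (248, 96).
After α: (244, 94).
After α: (240, 92).
After β⁻: (240, 93).
Z = 93 is neptunium.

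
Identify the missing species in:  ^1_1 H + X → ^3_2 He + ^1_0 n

triton

Conserve mass number: 1 + A = 3 + 1, so A = 3.
Conserve atomic number: 1 + Z = 2 + 0, so Z = 1.
A = 3 and Z = 1 is ^3_1 H — a triton.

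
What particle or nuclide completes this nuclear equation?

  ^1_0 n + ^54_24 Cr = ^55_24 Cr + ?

gamma ray

Conserve mass number: 1 + 54 = 55 + A, so A = 0.
Conserve atomic number: 0 + 24 = 24 + Z, so Z = 0.
A = 0 and Z = 0 is ^0_0 γ — a gamma ray.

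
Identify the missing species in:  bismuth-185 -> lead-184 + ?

proton

Conserve mass number: 185 = 184 + A, so A = 1.
Conserve atomic number: 83 = 82 + Z, so Z = 1.
A = 1 and Z = 1 is hydrogen-1 — a proton.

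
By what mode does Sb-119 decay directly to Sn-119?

ΔA = 119 − 119 = 0; ΔZ = 50 − 51 = -1.
A is unchanged and Z drops by 1 — a proton has become a neutron (β⁺ emission or electron capture).

beta-plus decay or electron capture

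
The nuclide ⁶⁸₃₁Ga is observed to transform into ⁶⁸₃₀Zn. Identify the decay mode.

ΔA = 68 − 68 = 0; ΔZ = 30 − 31 = -1.
A is unchanged and Z drops by 1 — a proton has become a neutron (β⁺ emission or electron capture).

beta-plus decay or electron capture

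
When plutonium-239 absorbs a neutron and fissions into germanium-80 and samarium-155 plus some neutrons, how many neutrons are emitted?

5

Conserve mass number: 240 = 80 + 155 + k, so k = 240 − 235 = 5.
Check atomic number: 94 = 32 + 62 + 0 = 94. ✓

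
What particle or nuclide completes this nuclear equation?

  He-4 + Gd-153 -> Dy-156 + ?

Conserve mass number: 4 + 153 = 156 + A, so A = 1.
Conserve atomic number: 2 + 64 = 66 + Z, so Z = 0.
A = 1 and Z = 0 is n — a neutron.

neutron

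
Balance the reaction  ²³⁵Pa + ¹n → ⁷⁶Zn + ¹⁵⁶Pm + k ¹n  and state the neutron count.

4

Conserve mass number: 236 = 76 + 156 + k, so k = 236 − 232 = 4.
Check atomic number: 91 = 30 + 61 + 0 = 91. ✓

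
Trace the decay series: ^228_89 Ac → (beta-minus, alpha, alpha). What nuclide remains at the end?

Rn-220

Start: (A, Z) = (228, 89).
After β⁻: (228, 90).
After α: (224, 88).
After α: (220, 86).
Z = 86 is radon.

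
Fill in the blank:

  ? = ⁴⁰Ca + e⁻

Conserve mass number: A = 40 + 0, so A = 40.
Conserve atomic number: Z = 20 − 1, so Z = 19.
Z = 19 is potassium, so the species is ⁴⁰K.

K-40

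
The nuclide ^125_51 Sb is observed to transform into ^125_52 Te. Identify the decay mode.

ΔA = 125 − 125 = 0; ΔZ = 52 − 51 = +1.
A is unchanged and Z rises by 1 — a neutron has become a proton (β⁻ decay).

beta-minus decay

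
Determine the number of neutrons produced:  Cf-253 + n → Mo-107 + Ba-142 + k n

Conserve mass number: 254 = 107 + 142 + k, so k = 254 − 249 = 5.
Check atomic number: 98 = 42 + 56 + 0 = 98. ✓

5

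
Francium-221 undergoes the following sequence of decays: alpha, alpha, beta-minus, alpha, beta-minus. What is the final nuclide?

Bi-209

Start: (A, Z) = (221, 87).
After α: (217, 85).
After α: (213, 83).
After β⁻: (213, 84).
After α: (209, 82).
After β⁻: (209, 83).
Z = 83 is bismuth.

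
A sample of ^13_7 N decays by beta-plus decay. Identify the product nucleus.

C-13

Beta-plus decay: mass number changes by +0, atomic number by -1.
A: 13 = 13; Z: 7 − 1 = 6.
Z = 6 is carbon, so the daughter is ^13_6 C.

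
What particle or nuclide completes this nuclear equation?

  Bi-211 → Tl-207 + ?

alpha particle

Conserve mass number: 211 = 207 + A, so A = 4.
Conserve atomic number: 83 = 81 + Z, so Z = 2.
A = 4 and Z = 2 is He-4 — an alpha particle.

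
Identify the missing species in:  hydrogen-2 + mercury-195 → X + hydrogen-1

Hg-196

Conserve mass number: 2 + 195 = A + 1, so A = 196.
Conserve atomic number: 1 + 80 = Z + 1, so Z = 80.
Z = 80 is mercury, so the species is mercury-196.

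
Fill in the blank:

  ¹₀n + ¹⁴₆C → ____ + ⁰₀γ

Conserve mass number: 1 + 14 = A + 0, so A = 15.
Conserve atomic number: 0 + 6 = Z + 0, so Z = 6.
Z = 6 is carbon, so the species is ¹⁵₆C.

C-15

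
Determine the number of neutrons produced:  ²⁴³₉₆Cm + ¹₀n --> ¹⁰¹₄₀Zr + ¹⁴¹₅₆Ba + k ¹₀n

2

Conserve mass number: 244 = 101 + 141 + k, so k = 244 − 242 = 2.
Check atomic number: 96 = 40 + 56 + 0 = 96. ✓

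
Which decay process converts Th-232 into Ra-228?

ΔA = 228 − 232 = -4; ΔZ = 88 − 90 = -2.
A drops by 4 and Z drops by 2 — the signature of alpha emission.

alpha decay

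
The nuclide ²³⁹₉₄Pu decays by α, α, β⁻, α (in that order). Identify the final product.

Ac-227

Start: (A, Z) = (239, 94).
After α: (235, 92).
After α: (231, 90).
After β⁻: (231, 91).
After α: (227, 89).
Z = 89 is actinium.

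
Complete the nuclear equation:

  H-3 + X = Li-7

alpha particle

Conserve mass number: 3 + A = 7, so A = 4.
Conserve atomic number: 1 + Z = 3, so Z = 2.
A = 4 and Z = 2 is He-4 — an alpha particle.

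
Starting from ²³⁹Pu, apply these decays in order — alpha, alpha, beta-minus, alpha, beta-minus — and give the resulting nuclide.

Start: (A, Z) = (239, 94).
After α: (235, 92).
After α: (231, 90).
After β⁻: (231, 91).
After α: (227, 89).
After β⁻: (227, 90).
Z = 90 is thorium.

Th-227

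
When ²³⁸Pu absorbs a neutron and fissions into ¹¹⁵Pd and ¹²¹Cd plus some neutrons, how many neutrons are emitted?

3

Conserve mass number: 239 = 115 + 121 + k, so k = 239 − 236 = 3.
Check atomic number: 94 = 46 + 48 + 0 = 94. ✓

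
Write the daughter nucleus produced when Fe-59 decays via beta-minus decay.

Co-59

Beta-minus decay: mass number changes by +0, atomic number by +1.
A: 59 = 59; Z: 26 + 1 = 27.
Z = 27 is cobalt, so the daughter is Co-59.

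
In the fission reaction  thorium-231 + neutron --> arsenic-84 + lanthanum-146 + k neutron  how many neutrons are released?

Conserve mass number: 232 = 84 + 146 + k, so k = 232 − 230 = 2.
Check atomic number: 90 = 33 + 57 + 0 = 90. ✓

2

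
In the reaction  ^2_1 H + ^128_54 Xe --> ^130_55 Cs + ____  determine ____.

gamma ray

Conserve mass number: 2 + 128 = 130 + A, so A = 0.
Conserve atomic number: 1 + 54 = 55 + Z, so Z = 0.
A = 0 and Z = 0 is ^0_0 γ — a gamma ray.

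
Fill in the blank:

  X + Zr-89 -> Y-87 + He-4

Conserve mass number: A + 89 = 87 + 4, so A = 2.
Conserve atomic number: Z + 40 = 39 + 2, so Z = 1.
A = 2 and Z = 1 is H-2 — a deuteron.

deuteron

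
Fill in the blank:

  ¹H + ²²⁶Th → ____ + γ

Conserve mass number: 1 + 226 = A + 0, so A = 227.
Conserve atomic number: 1 + 90 = Z + 0, so Z = 91.
Z = 91 is protactinium, so the species is ²²⁷Pa.

Pa-227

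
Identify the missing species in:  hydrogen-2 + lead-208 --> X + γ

Bi-210

Conserve mass number: 2 + 208 = A + 0, so A = 210.
Conserve atomic number: 1 + 82 = Z + 0, so Z = 83.
Z = 83 is bismuth, so the species is bismuth-210.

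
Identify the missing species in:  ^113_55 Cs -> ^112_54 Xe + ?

Conserve mass number: 113 = 112 + A, so A = 1.
Conserve atomic number: 55 = 54 + Z, so Z = 1.
A = 1 and Z = 1 is ^1_1 H — a proton.

proton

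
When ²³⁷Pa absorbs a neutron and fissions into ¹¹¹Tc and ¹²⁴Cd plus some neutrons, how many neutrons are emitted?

Conserve mass number: 238 = 111 + 124 + k, so k = 238 − 235 = 3.
Check atomic number: 91 = 43 + 48 + 0 = 91. ✓

3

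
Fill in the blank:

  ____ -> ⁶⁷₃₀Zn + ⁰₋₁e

Cu-67

Conserve mass number: A = 67 + 0, so A = 67.
Conserve atomic number: Z = 30 − 1, so Z = 29.
Z = 29 is copper, so the species is ⁶⁷₂₉Cu.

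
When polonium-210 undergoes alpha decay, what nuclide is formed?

Alpha decay: mass number changes by -4, atomic number by -2.
A: 210 − 4 = 206; Z: 84 − 2 = 82.
Z = 82 is lead, so the daughter is lead-206.

Pb-206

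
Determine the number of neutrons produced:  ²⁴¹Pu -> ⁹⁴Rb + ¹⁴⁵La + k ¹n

2

Conserve mass number: 241 = 94 + 145 + k, so k = 241 − 239 = 2.
Check atomic number: 94 = 37 + 57 + 0 = 94. ✓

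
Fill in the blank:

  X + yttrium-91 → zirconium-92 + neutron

Conserve mass number: A + 91 = 92 + 1, so A = 2.
Conserve atomic number: Z + 39 = 40 + 0, so Z = 1.
A = 2 and Z = 1 is hydrogen-2 — a deuteron.

deuteron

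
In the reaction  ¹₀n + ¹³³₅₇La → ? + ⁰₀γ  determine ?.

Conserve mass number: 1 + 133 = A + 0, so A = 134.
Conserve atomic number: 0 + 57 = Z + 0, so Z = 57.
Z = 57 is lanthanum, so the species is ¹³⁴₅₇La.

La-134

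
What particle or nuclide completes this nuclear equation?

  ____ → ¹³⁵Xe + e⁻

Conserve mass number: A = 135 + 0, so A = 135.
Conserve atomic number: Z = 54 − 1, so Z = 53.
Z = 53 is iodine, so the species is ¹³⁵I.

I-135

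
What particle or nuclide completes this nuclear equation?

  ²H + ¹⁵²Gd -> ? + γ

Tb-154

Conserve mass number: 2 + 152 = A + 0, so A = 154.
Conserve atomic number: 1 + 64 = Z + 0, so Z = 65.
Z = 65 is terbium, so the species is ¹⁵⁴Tb.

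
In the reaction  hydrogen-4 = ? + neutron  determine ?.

H-3

Conserve mass number: 4 = A + 1, so A = 3.
Conserve atomic number: 1 = Z + 0, so Z = 1.
A = 3 and Z = 1 is hydrogen-3 — a triton.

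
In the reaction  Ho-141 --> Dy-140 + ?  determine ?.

Conserve mass number: 141 = 140 + A, so A = 1.
Conserve atomic number: 67 = 66 + Z, so Z = 1.
A = 1 and Z = 1 is H-1 — a proton.

proton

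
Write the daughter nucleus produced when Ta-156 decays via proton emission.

Proton emission: mass number changes by -1, atomic number by -1.
A: 156 − 1 = 155; Z: 73 − 1 = 72.
Z = 72 is hafnium, so the daughter is Hf-155.

Hf-155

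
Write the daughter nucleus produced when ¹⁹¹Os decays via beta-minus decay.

Beta-minus decay: mass number changes by +0, atomic number by +1.
A: 191 = 191; Z: 76 + 1 = 77.
Z = 77 is iridium, so the daughter is ¹⁹¹Ir.

Ir-191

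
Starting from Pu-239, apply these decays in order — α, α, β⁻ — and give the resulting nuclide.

Start: (A, Z) = (239, 94).
After α: (235, 92).
After α: (231, 90).
After β⁻: (231, 91).
Z = 91 is protactinium.

Pa-231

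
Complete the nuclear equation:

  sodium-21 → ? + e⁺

Ne-21

Conserve mass number: 21 = A + 0, so A = 21.
Conserve atomic number: 11 = Z + 1, so Z = 10.
Z = 10 is neon, so the species is neon-21.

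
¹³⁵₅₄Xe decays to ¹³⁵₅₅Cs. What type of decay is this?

ΔA = 135 − 135 = 0; ΔZ = 55 − 54 = +1.
A is unchanged and Z rises by 1 — a neutron has become a proton (β⁻ decay).

beta-minus decay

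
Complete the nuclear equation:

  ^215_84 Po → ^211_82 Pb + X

Conserve mass number: 215 = 211 + A, so A = 4.
Conserve atomic number: 84 = 82 + Z, so Z = 2.
A = 4 and Z = 2 is ^4_2 He — an alpha particle.

alpha particle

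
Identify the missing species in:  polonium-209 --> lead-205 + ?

alpha particle

Conserve mass number: 209 = 205 + A, so A = 4.
Conserve atomic number: 84 = 82 + Z, so Z = 2.
A = 4 and Z = 2 is helium-4 — an alpha particle.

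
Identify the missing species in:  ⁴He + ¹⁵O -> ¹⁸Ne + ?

Conserve mass number: 4 + 15 = 18 + A, so A = 1.
Conserve atomic number: 2 + 8 = 10 + Z, so Z = 0.
A = 1 and Z = 0 is ¹n — a neutron.

neutron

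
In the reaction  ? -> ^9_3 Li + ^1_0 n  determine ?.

Conserve mass number: A = 9 + 1, so A = 10.
Conserve atomic number: Z = 3 + 0, so Z = 3.
Z = 3 is lithium, so the species is ^10_3 Li.

Li-10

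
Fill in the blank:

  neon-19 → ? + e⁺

F-19

Conserve mass number: 19 = A + 0, so A = 19.
Conserve atomic number: 10 = Z + 1, so Z = 9.
Z = 9 is fluorine, so the species is fluorine-19.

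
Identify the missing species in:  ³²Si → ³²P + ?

beta-minus particle

Conserve mass number: 32 = 32 + A, so A = 0.
Conserve atomic number: 14 = 15 + Z, so Z = -1.
A = 0 and Z = -1 is e⁻ — a beta-minus particle.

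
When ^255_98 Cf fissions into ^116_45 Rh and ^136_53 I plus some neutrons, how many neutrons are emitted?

3

Conserve mass number: 255 = 116 + 136 + k, so k = 255 − 252 = 3.
Check atomic number: 98 = 45 + 53 + 0 = 98. ✓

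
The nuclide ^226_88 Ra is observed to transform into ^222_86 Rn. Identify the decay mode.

ΔA = 222 − 226 = -4; ΔZ = 86 − 88 = -2.
A drops by 4 and Z drops by 2 — the signature of alpha emission.

alpha decay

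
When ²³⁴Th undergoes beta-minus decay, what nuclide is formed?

Beta-minus decay: mass number changes by +0, atomic number by +1.
A: 234 = 234; Z: 90 + 1 = 91.
Z = 91 is protactinium, so the daughter is ²³⁴Pa.

Pa-234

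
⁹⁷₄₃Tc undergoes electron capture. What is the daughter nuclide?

Mo-97

Electron capture: mass number changes by +0, atomic number by -1.
A: 97 = 97; Z: 43 − 1 = 42.
Z = 42 is molybdenum, so the daughter is ⁹⁷₄₂Mo.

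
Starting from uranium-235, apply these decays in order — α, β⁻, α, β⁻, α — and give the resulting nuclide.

Start: (A, Z) = (235, 92).
After α: (231, 90).
After β⁻: (231, 91).
After α: (227, 89).
After β⁻: (227, 90).
After α: (223, 88).
Z = 88 is radium.

Ra-223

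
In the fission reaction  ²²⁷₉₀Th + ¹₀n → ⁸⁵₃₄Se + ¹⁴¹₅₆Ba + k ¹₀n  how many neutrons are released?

2

Conserve mass number: 228 = 85 + 141 + k, so k = 228 − 226 = 2.
Check atomic number: 90 = 34 + 56 + 0 = 90. ✓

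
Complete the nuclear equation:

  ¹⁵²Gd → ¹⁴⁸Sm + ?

alpha particle

Conserve mass number: 152 = 148 + A, so A = 4.
Conserve atomic number: 64 = 62 + Z, so Z = 2.
A = 4 and Z = 2 is ⁴He — an alpha particle.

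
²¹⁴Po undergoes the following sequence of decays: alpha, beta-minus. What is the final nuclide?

Bi-210

Start: (A, Z) = (214, 84).
After α: (210, 82).
After β⁻: (210, 83).
Z = 83 is bismuth.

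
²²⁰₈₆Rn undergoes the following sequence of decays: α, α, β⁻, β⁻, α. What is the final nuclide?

Start: (A, Z) = (220, 86).
After α: (216, 84).
After α: (212, 82).
After β⁻: (212, 83).
After β⁻: (212, 84).
After α: (208, 82).
Z = 82 is lead.

Pb-208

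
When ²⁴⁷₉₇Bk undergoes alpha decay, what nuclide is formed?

Alpha decay: mass number changes by -4, atomic number by -2.
A: 247 − 4 = 243; Z: 97 − 2 = 95.
Z = 95 is americium, so the daughter is ²⁴³₉₅Am.

Am-243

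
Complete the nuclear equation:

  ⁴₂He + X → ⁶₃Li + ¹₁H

He-3

Conserve mass number: 4 + A = 6 + 1, so A = 3.
Conserve atomic number: 2 + Z = 3 + 1, so Z = 2.
Z = 2 is helium, so the species is ³₂He.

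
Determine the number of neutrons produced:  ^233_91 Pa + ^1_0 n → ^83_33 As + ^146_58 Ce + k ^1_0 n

Conserve mass number: 234 = 83 + 146 + k, so k = 234 − 229 = 5.
Check atomic number: 91 = 33 + 58 + 0 = 91. ✓

5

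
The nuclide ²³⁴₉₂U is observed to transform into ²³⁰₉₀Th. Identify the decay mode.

ΔA = 230 − 234 = -4; ΔZ = 90 − 92 = -2.
A drops by 4 and Z drops by 2 — the signature of alpha emission.

alpha decay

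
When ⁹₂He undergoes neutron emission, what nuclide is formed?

Neutron emission: mass number changes by -1, atomic number by +0.
A: 9 − 1 = 8; Z: 2 = 2.
Z = 2 is helium, so the daughter is ⁸₂He.

He-8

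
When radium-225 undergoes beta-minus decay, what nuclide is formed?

Ac-225

Beta-minus decay: mass number changes by +0, atomic number by +1.
A: 225 = 225; Z: 88 + 1 = 89.
Z = 89 is actinium, so the daughter is actinium-225.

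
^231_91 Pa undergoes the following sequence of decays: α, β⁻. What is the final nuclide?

Th-227

Start: (A, Z) = (231, 91).
After α: (227, 89).
After β⁻: (227, 90).
Z = 90 is thorium.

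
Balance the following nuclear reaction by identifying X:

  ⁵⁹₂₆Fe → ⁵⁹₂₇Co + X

Conserve mass number: 59 = 59 + A, so A = 0.
Conserve atomic number: 26 = 27 + Z, so Z = -1.
A = 0 and Z = -1 is ⁰₋₁e — a beta-minus particle.

beta-minus particle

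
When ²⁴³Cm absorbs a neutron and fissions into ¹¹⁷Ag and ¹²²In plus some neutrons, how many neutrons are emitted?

Conserve mass number: 244 = 117 + 122 + k, so k = 244 − 239 = 5.
Check atomic number: 96 = 47 + 49 + 0 = 96. ✓

5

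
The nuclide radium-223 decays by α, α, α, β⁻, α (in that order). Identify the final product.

Start: (A, Z) = (223, 88).
After α: (219, 86).
After α: (215, 84).
After α: (211, 82).
After β⁻: (211, 83).
After α: (207, 81).
Z = 81 is thallium.

Tl-207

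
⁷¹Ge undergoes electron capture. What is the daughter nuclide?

Ga-71

Electron capture: mass number changes by +0, atomic number by -1.
A: 71 = 71; Z: 32 − 1 = 31.
Z = 31 is gallium, so the daughter is ⁷¹Ga.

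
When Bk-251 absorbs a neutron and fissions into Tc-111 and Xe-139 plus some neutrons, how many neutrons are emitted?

Conserve mass number: 252 = 111 + 139 + k, so k = 252 − 250 = 2.
Check atomic number: 97 = 43 + 54 + 0 = 97. ✓

2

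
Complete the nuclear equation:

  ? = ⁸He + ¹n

He-9

Conserve mass number: A = 8 + 1, so A = 9.
Conserve atomic number: Z = 2 + 0, so Z = 2.
Z = 2 is helium, so the species is ⁹He.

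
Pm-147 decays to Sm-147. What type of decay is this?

beta-minus decay

ΔA = 147 − 147 = 0; ΔZ = 62 − 61 = +1.
A is unchanged and Z rises by 1 — a neutron has become a proton (β⁻ decay).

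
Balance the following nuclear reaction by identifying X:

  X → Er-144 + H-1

Conserve mass number: A = 144 + 1, so A = 145.
Conserve atomic number: Z = 68 + 1, so Z = 69.
Z = 69 is thulium, so the species is Tm-145.

Tm-145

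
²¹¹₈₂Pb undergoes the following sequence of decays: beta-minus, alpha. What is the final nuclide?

Tl-207

Start: (A, Z) = (211, 82).
After β⁻: (211, 83).
After α: (207, 81).
Z = 81 is thallium.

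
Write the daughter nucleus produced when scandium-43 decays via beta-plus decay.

Beta-plus decay: mass number changes by +0, atomic number by -1.
A: 43 = 43; Z: 21 − 1 = 20.
Z = 20 is calcium, so the daughter is calcium-43.

Ca-43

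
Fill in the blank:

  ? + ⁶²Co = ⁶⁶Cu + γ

Conserve mass number: A + 62 = 66 + 0, so A = 4.
Conserve atomic number: Z + 27 = 29 + 0, so Z = 2.
A = 4 and Z = 2 is ⁴He — an alpha particle.

alpha particle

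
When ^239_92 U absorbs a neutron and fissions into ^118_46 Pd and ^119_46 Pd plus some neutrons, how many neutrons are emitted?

Conserve mass number: 240 = 118 + 119 + k, so k = 240 − 237 = 3.
Check atomic number: 92 = 46 + 46 + 0 = 92. ✓

3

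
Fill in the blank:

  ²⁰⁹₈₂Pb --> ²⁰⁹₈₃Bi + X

beta-minus particle

Conserve mass number: 209 = 209 + A, so A = 0.
Conserve atomic number: 82 = 83 + Z, so Z = -1.
A = 0 and Z = -1 is ⁰₋₁e — a beta-minus particle.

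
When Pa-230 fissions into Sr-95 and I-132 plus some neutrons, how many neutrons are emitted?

Conserve mass number: 230 = 95 + 132 + k, so k = 230 − 227 = 3.
Check atomic number: 91 = 38 + 53 + 0 = 91. ✓

3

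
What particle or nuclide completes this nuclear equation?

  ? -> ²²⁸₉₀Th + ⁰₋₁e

Ac-228

Conserve mass number: A = 228 + 0, so A = 228.
Conserve atomic number: Z = 90 − 1, so Z = 89.
Z = 89 is actinium, so the species is ²²⁸₈₉Ac.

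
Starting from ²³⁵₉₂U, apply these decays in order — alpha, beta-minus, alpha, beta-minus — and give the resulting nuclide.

Th-227

Start: (A, Z) = (235, 92).
After α: (231, 90).
After β⁻: (231, 91).
After α: (227, 89).
After β⁻: (227, 90).
Z = 90 is thorium.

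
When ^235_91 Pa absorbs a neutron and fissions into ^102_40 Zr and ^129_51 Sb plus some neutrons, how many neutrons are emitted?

5

Conserve mass number: 236 = 102 + 129 + k, so k = 236 − 231 = 5.
Check atomic number: 91 = 40 + 51 + 0 = 91. ✓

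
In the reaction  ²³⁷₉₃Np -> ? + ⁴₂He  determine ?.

Conserve mass number: 237 = A + 4, so A = 233.
Conserve atomic number: 93 = Z + 2, so Z = 91.
Z = 91 is protactinium, so the species is ²³³₉₁Pa.

Pa-233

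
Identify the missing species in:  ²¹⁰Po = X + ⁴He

Conserve mass number: 210 = A + 4, so A = 206.
Conserve atomic number: 84 = Z + 2, so Z = 82.
Z = 82 is lead, so the species is ²⁰⁶Pb.

Pb-206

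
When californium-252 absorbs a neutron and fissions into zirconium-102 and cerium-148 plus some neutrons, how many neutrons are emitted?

3

Conserve mass number: 253 = 102 + 148 + k, so k = 253 − 250 = 3.
Check atomic number: 98 = 40 + 58 + 0 = 98. ✓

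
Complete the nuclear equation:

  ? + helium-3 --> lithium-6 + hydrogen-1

Conserve mass number: A + 3 = 6 + 1, so A = 4.
Conserve atomic number: Z + 2 = 3 + 1, so Z = 2.
A = 4 and Z = 2 is helium-4 — an alpha particle.

alpha particle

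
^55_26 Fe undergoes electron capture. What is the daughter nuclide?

Mn-55

Electron capture: mass number changes by +0, atomic number by -1.
A: 55 = 55; Z: 26 − 1 = 25.
Z = 25 is manganese, so the daughter is ^55_25 Mn.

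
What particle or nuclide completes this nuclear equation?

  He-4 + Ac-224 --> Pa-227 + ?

Conserve mass number: 4 + 224 = 227 + A, so A = 1.
Conserve atomic number: 2 + 89 = 91 + Z, so Z = 0.
A = 1 and Z = 0 is n — a neutron.

neutron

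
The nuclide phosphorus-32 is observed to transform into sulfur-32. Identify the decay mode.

beta-minus decay

ΔA = 32 − 32 = 0; ΔZ = 16 − 15 = +1.
A is unchanged and Z rises by 1 — a neutron has become a proton (β⁻ decay).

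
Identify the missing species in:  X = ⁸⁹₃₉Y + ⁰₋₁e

Sr-89

Conserve mass number: A = 89 + 0, so A = 89.
Conserve atomic number: Z = 39 − 1, so Z = 38.
Z = 38 is strontium, so the species is ⁸⁹₃₈Sr.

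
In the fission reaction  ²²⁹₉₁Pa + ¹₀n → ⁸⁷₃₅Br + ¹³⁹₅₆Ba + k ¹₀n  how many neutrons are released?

4

Conserve mass number: 230 = 87 + 139 + k, so k = 230 − 226 = 4.
Check atomic number: 91 = 35 + 56 + 0 = 91. ✓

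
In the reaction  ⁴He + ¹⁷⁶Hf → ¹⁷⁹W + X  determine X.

neutron

Conserve mass number: 4 + 176 = 179 + A, so A = 1.
Conserve atomic number: 2 + 72 = 74 + Z, so Z = 0.
A = 1 and Z = 0 is ¹n — a neutron.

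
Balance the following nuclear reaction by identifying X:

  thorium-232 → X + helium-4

Conserve mass number: 232 = A + 4, so A = 228.
Conserve atomic number: 90 = Z + 2, so Z = 88.
Z = 88 is radium, so the species is radium-228.

Ra-228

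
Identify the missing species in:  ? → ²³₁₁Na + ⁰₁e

Mg-23

Conserve mass number: A = 23 + 0, so A = 23.
Conserve atomic number: Z = 11 + 1, so Z = 12.
Z = 12 is magnesium, so the species is ²³₁₂Mg.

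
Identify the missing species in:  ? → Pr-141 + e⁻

Conserve mass number: A = 141 + 0, so A = 141.
Conserve atomic number: Z = 59 − 1, so Z = 58.
Z = 58 is cerium, so the species is Ce-141.

Ce-141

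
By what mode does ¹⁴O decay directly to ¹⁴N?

beta-plus decay or electron capture

ΔA = 14 − 14 = 0; ΔZ = 7 − 8 = -1.
A is unchanged and Z drops by 1 — a proton has become a neutron (β⁺ emission or electron capture).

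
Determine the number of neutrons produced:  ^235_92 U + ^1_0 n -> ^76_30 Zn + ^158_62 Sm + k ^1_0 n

2

Conserve mass number: 236 = 76 + 158 + k, so k = 236 − 234 = 2.
Check atomic number: 92 = 30 + 62 + 0 = 92. ✓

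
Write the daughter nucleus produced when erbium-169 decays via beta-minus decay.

Beta-minus decay: mass number changes by +0, atomic number by +1.
A: 169 = 169; Z: 68 + 1 = 69.
Z = 69 is thulium, so the daughter is thulium-169.

Tm-169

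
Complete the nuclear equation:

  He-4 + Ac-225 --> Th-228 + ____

Conserve mass number: 4 + 225 = 228 + A, so A = 1.
Conserve atomic number: 2 + 89 = 90 + Z, so Z = 1.
A = 1 and Z = 1 is H-1 — a proton.

proton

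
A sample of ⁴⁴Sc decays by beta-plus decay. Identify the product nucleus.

Beta-plus decay: mass number changes by +0, atomic number by -1.
A: 44 = 44; Z: 21 − 1 = 20.
Z = 20 is calcium, so the daughter is ⁴⁴Ca.

Ca-44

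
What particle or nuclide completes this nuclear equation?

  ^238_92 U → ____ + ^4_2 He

Th-234

Conserve mass number: 238 = A + 4, so A = 234.
Conserve atomic number: 92 = Z + 2, so Z = 90.
Z = 90 is thorium, so the species is ^234_90 Th.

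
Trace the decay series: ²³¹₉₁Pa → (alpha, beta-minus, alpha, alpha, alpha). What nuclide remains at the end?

Po-215

Start: (A, Z) = (231, 91).
After α: (227, 89).
After β⁻: (227, 90).
After α: (223, 88).
After α: (219, 86).
After α: (215, 84).
Z = 84 is polonium.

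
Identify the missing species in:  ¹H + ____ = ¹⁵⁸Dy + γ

Conserve mass number: 1 + A = 158 + 0, so A = 157.
Conserve atomic number: 1 + Z = 66 + 0, so Z = 65.
Z = 65 is terbium, so the species is ¹⁵⁷Tb.

Tb-157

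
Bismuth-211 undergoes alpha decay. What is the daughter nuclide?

Tl-207

Alpha decay: mass number changes by -4, atomic number by -2.
A: 211 − 4 = 207; Z: 83 − 2 = 81.
Z = 81 is thallium, so the daughter is thallium-207.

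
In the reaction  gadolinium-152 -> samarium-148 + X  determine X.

alpha particle

Conserve mass number: 152 = 148 + A, so A = 4.
Conserve atomic number: 64 = 62 + Z, so Z = 2.
A = 4 and Z = 2 is helium-4 — an alpha particle.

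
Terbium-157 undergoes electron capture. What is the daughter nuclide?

Gd-157

Electron capture: mass number changes by +0, atomic number by -1.
A: 157 = 157; Z: 65 − 1 = 64.
Z = 64 is gadolinium, so the daughter is gadolinium-157.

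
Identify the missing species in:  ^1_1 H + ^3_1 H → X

Conserve mass number: 1 + 3 = A, so A = 4.
Conserve atomic number: 1 + 1 = Z, so Z = 2.
A = 4 and Z = 2 is ^4_2 He — an alpha particle.

He-4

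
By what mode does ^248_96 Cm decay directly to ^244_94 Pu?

alpha decay

ΔA = 244 − 248 = -4; ΔZ = 94 − 96 = -2.
A drops by 4 and Z drops by 2 — the signature of alpha emission.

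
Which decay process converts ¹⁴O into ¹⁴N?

beta-plus decay or electron capture

ΔA = 14 − 14 = 0; ΔZ = 7 − 8 = -1.
A is unchanged and Z drops by 1 — a proton has become a neutron (β⁺ emission or electron capture).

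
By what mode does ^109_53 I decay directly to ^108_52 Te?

ΔA = 108 − 109 = -1; ΔZ = 52 − 53 = -1.
A drops by 1 and Z drops by 1 — a proton was emitted.

proton emission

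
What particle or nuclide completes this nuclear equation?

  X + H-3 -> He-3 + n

proton

Conserve mass number: A + 3 = 3 + 1, so A = 1.
Conserve atomic number: Z + 1 = 2 + 0, so Z = 1.
A = 1 and Z = 1 is H-1 — a proton.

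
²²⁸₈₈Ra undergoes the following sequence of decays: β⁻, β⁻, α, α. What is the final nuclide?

Rn-220

Start: (A, Z) = (228, 88).
After β⁻: (228, 89).
After β⁻: (228, 90).
After α: (224, 88).
After α: (220, 86).
Z = 86 is radon.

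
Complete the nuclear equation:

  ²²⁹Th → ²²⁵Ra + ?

alpha particle

Conserve mass number: 229 = 225 + A, so A = 4.
Conserve atomic number: 90 = 88 + Z, so Z = 2.
A = 4 and Z = 2 is ⁴He — an alpha particle.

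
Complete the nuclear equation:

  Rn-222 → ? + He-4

Conserve mass number: 222 = A + 4, so A = 218.
Conserve atomic number: 86 = Z + 2, so Z = 84.
Z = 84 is polonium, so the species is Po-218.

Po-218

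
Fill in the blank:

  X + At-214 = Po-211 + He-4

Conserve mass number: A + 214 = 211 + 4, so A = 1.
Conserve atomic number: Z + 85 = 84 + 2, so Z = 1.
A = 1 and Z = 1 is H-1 — a proton.

proton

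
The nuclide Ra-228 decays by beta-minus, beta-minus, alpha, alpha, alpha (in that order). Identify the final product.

Po-216

Start: (A, Z) = (228, 88).
After β⁻: (228, 89).
After β⁻: (228, 90).
After α: (224, 88).
After α: (220, 86).
After α: (216, 84).
Z = 84 is polonium.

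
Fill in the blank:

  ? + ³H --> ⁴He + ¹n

Conserve mass number: A + 3 = 4 + 1, so A = 2.
Conserve atomic number: Z + 1 = 2 + 0, so Z = 1.
A = 2 and Z = 1 is ²H — a deuteron.

deuteron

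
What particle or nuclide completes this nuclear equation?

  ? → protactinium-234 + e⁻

Conserve mass number: A = 234 + 0, so A = 234.
Conserve atomic number: Z = 91 − 1, so Z = 90.
Z = 90 is thorium, so the species is thorium-234.

Th-234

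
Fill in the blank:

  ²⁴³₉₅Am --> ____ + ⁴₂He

Conserve mass number: 243 = A + 4, so A = 239.
Conserve atomic number: 95 = Z + 2, so Z = 93.
Z = 93 is neptunium, so the species is ²³⁹₉₃Np.

Np-239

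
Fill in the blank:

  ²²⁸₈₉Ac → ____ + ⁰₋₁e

Th-228

Conserve mass number: 228 = A + 0, so A = 228.
Conserve atomic number: 89 = Z − 1, so Z = 90.
Z = 90 is thorium, so the species is ²²⁸₉₀Th.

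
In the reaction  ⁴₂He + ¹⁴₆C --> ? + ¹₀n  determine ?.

Conserve mass number: 4 + 14 = A + 1, so A = 17.
Conserve atomic number: 2 + 6 = Z + 0, so Z = 8.
Z = 8 is oxygen, so the species is ¹⁷₈O.

O-17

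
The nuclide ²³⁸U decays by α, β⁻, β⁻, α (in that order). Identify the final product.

Th-230

Start: (A, Z) = (238, 92).
After α: (234, 90).
After β⁻: (234, 91).
After β⁻: (234, 92).
After α: (230, 90).
Z = 90 is thorium.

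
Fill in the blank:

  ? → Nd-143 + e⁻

Pr-143

Conserve mass number: A = 143 + 0, so A = 143.
Conserve atomic number: Z = 60 − 1, so Z = 59.
Z = 59 is praseodymium, so the species is Pr-143.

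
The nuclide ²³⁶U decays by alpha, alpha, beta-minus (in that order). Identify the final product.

Start: (A, Z) = (236, 92).
After α: (232, 90).
After α: (228, 88).
After β⁻: (228, 89).
Z = 89 is actinium.

Ac-228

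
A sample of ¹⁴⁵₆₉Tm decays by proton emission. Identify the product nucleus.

Proton emission: mass number changes by -1, atomic number by -1.
A: 145 − 1 = 144; Z: 69 − 1 = 68.
Z = 68 is erbium, so the daughter is ¹⁴⁴₆₈Er.

Er-144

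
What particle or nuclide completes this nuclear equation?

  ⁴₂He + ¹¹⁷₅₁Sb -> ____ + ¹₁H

Te-120

Conserve mass number: 4 + 117 = A + 1, so A = 120.
Conserve atomic number: 2 + 51 = Z + 1, so Z = 52.
Z = 52 is tellurium, so the species is ¹²⁰₅₂Te.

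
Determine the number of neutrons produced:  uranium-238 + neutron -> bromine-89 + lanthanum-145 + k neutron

5

Conserve mass number: 239 = 89 + 145 + k, so k = 239 − 234 = 5.
Check atomic number: 92 = 35 + 57 + 0 = 92. ✓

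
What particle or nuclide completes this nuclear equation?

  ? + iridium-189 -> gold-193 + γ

alpha particle

Conserve mass number: A + 189 = 193 + 0, so A = 4.
Conserve atomic number: Z + 77 = 79 + 0, so Z = 2.
A = 4 and Z = 2 is helium-4 — an alpha particle.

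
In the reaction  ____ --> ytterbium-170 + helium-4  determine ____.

Hf-174

Conserve mass number: A = 170 + 4, so A = 174.
Conserve atomic number: Z = 70 + 2, so Z = 72.
Z = 72 is hafnium, so the species is hafnium-174.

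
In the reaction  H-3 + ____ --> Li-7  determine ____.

alpha particle

Conserve mass number: 3 + A = 7, so A = 4.
Conserve atomic number: 1 + Z = 3, so Z = 2.
A = 4 and Z = 2 is He-4 — an alpha particle.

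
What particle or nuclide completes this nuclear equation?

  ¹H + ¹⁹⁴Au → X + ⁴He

Conserve mass number: 1 + 194 = A + 4, so A = 191.
Conserve atomic number: 1 + 79 = Z + 2, so Z = 78.
Z = 78 is platinum, so the species is ¹⁹¹Pt.

Pt-191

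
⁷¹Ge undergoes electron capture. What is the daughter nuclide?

Electron capture: mass number changes by +0, atomic number by -1.
A: 71 = 71; Z: 32 − 1 = 31.
Z = 31 is gallium, so the daughter is ⁷¹Ga.

Ga-71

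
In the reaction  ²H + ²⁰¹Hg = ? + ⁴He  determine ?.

Conserve mass number: 2 + 201 = A + 4, so A = 199.
Conserve atomic number: 1 + 80 = Z + 2, so Z = 79.
Z = 79 is gold, so the species is ¹⁹⁹Au.

Au-199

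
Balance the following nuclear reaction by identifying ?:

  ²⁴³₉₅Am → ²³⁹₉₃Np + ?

Conserve mass number: 243 = 239 + A, so A = 4.
Conserve atomic number: 95 = 93 + Z, so Z = 2.
A = 4 and Z = 2 is ⁴₂He — an alpha particle.

alpha particle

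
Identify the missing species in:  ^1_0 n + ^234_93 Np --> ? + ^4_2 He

Pa-231

Conserve mass number: 1 + 234 = A + 4, so A = 231.
Conserve atomic number: 0 + 93 = Z + 2, so Z = 91.
Z = 91 is protactinium, so the species is ^231_91 Pa.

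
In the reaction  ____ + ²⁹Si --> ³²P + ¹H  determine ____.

alpha particle

Conserve mass number: A + 29 = 32 + 1, so A = 4.
Conserve atomic number: Z + 14 = 15 + 1, so Z = 2.
A = 4 and Z = 2 is ⁴He — an alpha particle.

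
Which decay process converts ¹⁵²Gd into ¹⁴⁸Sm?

alpha decay

ΔA = 148 − 152 = -4; ΔZ = 62 − 64 = -2.
A drops by 4 and Z drops by 2 — the signature of alpha emission.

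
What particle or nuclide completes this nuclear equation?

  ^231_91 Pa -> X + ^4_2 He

Conserve mass number: 231 = A + 4, so A = 227.
Conserve atomic number: 91 = Z + 2, so Z = 89.
Z = 89 is actinium, so the species is ^227_89 Ac.

Ac-227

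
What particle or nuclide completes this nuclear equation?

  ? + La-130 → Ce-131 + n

Conserve mass number: A + 130 = 131 + 1, so A = 2.
Conserve atomic number: Z + 57 = 58 + 0, so Z = 1.
A = 2 and Z = 1 is H-2 — a deuteron.

deuteron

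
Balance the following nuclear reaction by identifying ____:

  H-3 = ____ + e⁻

Conserve mass number: 3 = A + 0, so A = 3.
Conserve atomic number: 1 = Z − 1, so Z = 2.
Z = 2 is helium, so the species is He-3.

He-3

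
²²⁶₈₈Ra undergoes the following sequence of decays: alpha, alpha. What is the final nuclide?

Start: (A, Z) = (226, 88).
After α: (222, 86).
After α: (218, 84).
Z = 84 is polonium.

Po-218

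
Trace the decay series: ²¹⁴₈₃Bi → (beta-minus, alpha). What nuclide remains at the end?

Pb-210

Start: (A, Z) = (214, 83).
After β⁻: (214, 84).
After α: (210, 82).
Z = 82 is lead.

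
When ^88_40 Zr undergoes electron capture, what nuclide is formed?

Electron capture: mass number changes by +0, atomic number by -1.
A: 88 = 88; Z: 40 − 1 = 39.
Z = 39 is yttrium, so the daughter is ^88_39 Y.

Y-88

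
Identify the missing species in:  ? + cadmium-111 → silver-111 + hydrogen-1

neutron

Conserve mass number: A + 111 = 111 + 1, so A = 1.
Conserve atomic number: Z + 48 = 47 + 1, so Z = 0.
A = 1 and Z = 0 is neutron — a neutron.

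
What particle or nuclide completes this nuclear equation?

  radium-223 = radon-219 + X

Conserve mass number: 223 = 219 + A, so A = 4.
Conserve atomic number: 88 = 86 + Z, so Z = 2.
A = 4 and Z = 2 is helium-4 — an alpha particle.

alpha particle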